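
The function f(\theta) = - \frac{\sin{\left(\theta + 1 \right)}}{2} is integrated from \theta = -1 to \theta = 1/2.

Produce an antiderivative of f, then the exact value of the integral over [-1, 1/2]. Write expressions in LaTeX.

Recover f(\theta) by differentiating a candidate F(\theta); any mismatch rules it out.
F(\theta) = \frac{\cos{\left(\theta + 1 \right)}}{2} is an antiderivative of f.
Check: d/d\theta[\frac{\cos{\left(\theta + 1 \right)}}{2}] = - \frac{\sin{\left(\theta + 1 \right)}}{2} = f(\theta).
F(1/2) = \frac{\cos{\left(\frac{3}{2} \right)}}{2}; F(-1) = \frac{1}{2}.
Integral = F(1/2) - F(-1) = - \frac{1}{2} + \frac{\cos{\left(\frac{3}{2} \right)}}{2}.

Antiderivative: F(\theta) = \frac{\cos{\left(\theta + 1 \right)}}{2}; value = - \frac{1}{2} + \frac{\cos{\left(\frac{3}{2} \right)}}{2}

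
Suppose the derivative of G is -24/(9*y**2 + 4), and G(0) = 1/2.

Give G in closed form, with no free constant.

The proposed G(y) is checked by its d/dy: the result must match the given G'(y).
A general antiderivative is -4*atan(3*y/2) + C.
The condition gives C = 1/2 - (0) = 1/2.
So G(y) = -(8*atan(3*y/2) - 1)/2.
Check: d/dy[-(8*atan(3*y/2) - 1)/2] = -24/(9*y**2 + 4) = G'(y).

G(y) = -(8*atan(3*y/2) - 1)/2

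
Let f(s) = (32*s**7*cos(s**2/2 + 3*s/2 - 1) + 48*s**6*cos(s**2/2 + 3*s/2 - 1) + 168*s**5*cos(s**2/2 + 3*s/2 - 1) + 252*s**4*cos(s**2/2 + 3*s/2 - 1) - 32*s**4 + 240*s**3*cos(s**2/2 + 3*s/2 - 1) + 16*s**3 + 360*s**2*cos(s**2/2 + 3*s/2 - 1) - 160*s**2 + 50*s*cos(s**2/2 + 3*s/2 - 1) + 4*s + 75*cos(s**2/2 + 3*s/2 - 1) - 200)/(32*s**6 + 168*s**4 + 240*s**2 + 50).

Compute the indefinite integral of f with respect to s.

Whatever form F(s) takes, F'(s) = f(s) is non-negotiable.
Check: d/ds[sin(s**2/2 + 3*s/2 - 1) - 2*atan(2*s) - 1/(4*s**2 + 10)] = (32*s**7*cos(s**2/2 + 3*s/2 - 1) + 48*s**6*cos(s**2/2 + 3*s/2 - 1) + 168*s**5*cos(s**2/2 + 3*s/2 - 1) + 252*s**4*cos(s**2/2 + 3*s/2 - 1) - 32*s**4 + 240*s**3*cos(s**2/2 + 3*s/2 - 1) + 16*s**3 + 360*s**2*cos(s**2/2 + 3*s/2 - 1) - 160*s**2 + 50*s*cos(s**2/2 + 3*s/2 - 1) + 4*s + 75*cos(s**2/2 + 3*s/2 - 1) - 200)/(32*s**6 + 168*s**4 + 240*s**2 + 50) = f(s).

F(s) = sin(s**2/2 + 3*s/2 - 1) - 2*atan(2*s) - 1/(4*s**2 + 10) + C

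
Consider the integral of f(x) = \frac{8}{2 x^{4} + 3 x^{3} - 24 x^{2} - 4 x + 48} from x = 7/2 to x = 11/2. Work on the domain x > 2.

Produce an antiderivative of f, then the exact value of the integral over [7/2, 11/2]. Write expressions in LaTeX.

The denominator factors as \left(x - 2\right)^{2} \left(x + 4\right) \left(2 x + 3\right); partial fractions split f into directly integrable pieces: \frac{64}{245 \left(2 x + 3\right)} - \frac{2}{45 \left(x + 4\right)} - \frac{38}{441 \left(x - 2\right)} + \frac{4}{21 \left(x - 2\right)^{2}}.
F(x) = - \frac{38 \log{\left(x - 2 \right)}}{441} + \frac{32 \log{\left(x + \frac{3}{2} \right)}}{245} - \frac{2 \log{\left(x + 4 \right)}}{45} - \frac{8}{42 x - 84} is an antiderivative of f.
Check: d/dx[- \frac{38 \log{\left(x - 2 \right)}}{441} + \frac{32 \log{\left(x + \frac{3}{2} \right)}}{245} - \frac{2 \log{\left(x + 4 \right)}}{45} - \frac{8}{42 x - 84}] = \frac{8}{2 x^{4} + 3 x^{3} - 24 x^{2} - 4 x + 48} = f(x).
F(11/2) = - \frac{38 \log{\left(\frac{7}{2} \right)}}{441} - \frac{2 \log{\left(\frac{19}{2} \right)}}{45} - \frac{8}{147} + \frac{32 \log{\left(7 \right)}}{245}; F(7/2) = - \frac{8}{63} - \frac{2 \log{\left(\frac{15}{2} \right)}}{45} - \frac{38 \log{\left(\frac{3}{2} \right)}}{441} + \frac{32 \log{\left(5 \right)}}{245}.
Integral = F(11/2) - F(7/2) = - \frac{32 \log{\left(5 \right)}}{245} - \frac{38 \log{\left(\frac{7}{2} \right)}}{441} - \frac{2 \log{\left(\frac{19}{2} \right)}}{45} + \frac{38 \log{\left(\frac{3}{2} \right)}}{441} + \frac{32}{441} + \frac{2 \log{\left(\frac{15}{2} \right)}}{45} + \frac{32 \log{\left(7 \right)}}{245}.

Antiderivative: F(x) = - \frac{38 \log{\left(x - 2 \right)}}{441} + \frac{32 \log{\left(x + \frac{3}{2} \right)}}{245} - \frac{2 \log{\left(x + 4 \right)}}{45} - \frac{8}{42 x - 84}; value = - \frac{32 \log{\left(5 \right)}}{245} - \frac{38 \log{\left(\frac{7}{2} \right)}}{441} - \frac{2 \log{\left(\frac{19}{2} \right)}}{45} + \frac{38 \log{\left(\frac{3}{2} \right)}}{441} + \frac{32}{441} + \frac{2 \log{\left(\frac{15}{2} \right)}}{45} + \frac{32 \log{\left(7 \right)}}{245}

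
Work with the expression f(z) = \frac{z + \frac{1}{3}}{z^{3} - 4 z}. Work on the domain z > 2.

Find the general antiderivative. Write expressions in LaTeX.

F(z) = \frac{- 2 \log{\left(z \right)} + 7 \log{\left(z - 2 \right)} - 5 \log{\left(z + 2 \right)}}{24} + C

The denominator factors as 3 z \left(z - 2\right) \left(z + 2\right); partial fractions split f into directly integrable pieces: - \frac{5}{24 \left(z + 2\right)} + \frac{7}{24 \left(z - 2\right)} - \frac{1}{12 z}.
Check: d/dz[\frac{- 2 \log{\left(z \right)} + 7 \log{\left(z - 2 \right)} - 5 \log{\left(z + 2 \right)}}{24}] = \frac{3 z + 1}{3 z^{3} - 12 z}, which equals f(z).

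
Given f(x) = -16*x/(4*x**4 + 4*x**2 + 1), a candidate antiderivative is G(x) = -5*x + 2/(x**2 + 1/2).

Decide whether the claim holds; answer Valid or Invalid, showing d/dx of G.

d/dx[G] = (-20*x**4 - 20*x**2 - 16*x - 5)/(4*x**4 + 4*x**2 + 1)
d/dx[G] - f(x) = -5 != 0.

Invalid: d/dx[G] - f = -5, which is not 0.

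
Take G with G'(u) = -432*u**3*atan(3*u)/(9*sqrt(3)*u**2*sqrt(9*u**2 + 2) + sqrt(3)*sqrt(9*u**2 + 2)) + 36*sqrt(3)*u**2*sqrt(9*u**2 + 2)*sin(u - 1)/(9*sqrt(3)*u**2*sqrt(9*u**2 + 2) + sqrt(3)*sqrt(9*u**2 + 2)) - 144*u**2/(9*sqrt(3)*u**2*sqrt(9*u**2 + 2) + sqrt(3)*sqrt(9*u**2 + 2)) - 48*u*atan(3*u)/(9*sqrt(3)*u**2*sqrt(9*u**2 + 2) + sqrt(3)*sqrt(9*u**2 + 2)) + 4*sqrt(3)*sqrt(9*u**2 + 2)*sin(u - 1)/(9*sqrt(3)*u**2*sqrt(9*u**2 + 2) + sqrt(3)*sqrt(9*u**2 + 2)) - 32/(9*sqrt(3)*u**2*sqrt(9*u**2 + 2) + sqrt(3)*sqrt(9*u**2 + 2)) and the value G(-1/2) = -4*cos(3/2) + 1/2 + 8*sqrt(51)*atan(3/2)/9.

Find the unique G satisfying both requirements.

Integrate term by term and add the pieces.
A general antiderivative is -16*sqrt(3*u**2 + 2/3)*atan(3*u)/3 - 4*cos(u - 1) + C.
The condition gives C = -4*cos(3/2) + 1/2 + 8*sqrt(51)*atan(3/2)/9 - (-4*cos(3/2) + 8*sqrt(51)*atan(3/2)/9) = 1/2.
So G(u) = -(32*sqrt(3)*sqrt(9*u**2 + 2)*atan(3*u) + 72*cos(u - 1) - 9)/18.
Check: d/du[-(32*sqrt(3)*sqrt(9*u**2 + 2)*atan(3*u) + 72*cos(u - 1) - 9)/18] = (-432*sqrt(3)*u**3*atan(3*u) + 108*u**2*sqrt(9*u**2 + 2)*sin(u - 1) - 144*sqrt(3)*u**2 - 48*sqrt(3)*u*atan(3*u) + 12*sqrt(9*u**2 + 2)*sin(u - 1) - 32*sqrt(3))/(27*u**2*sqrt(9*u**2 + 2) + 3*sqrt(9*u**2 + 2)), which equals G'(u).

G(u) = -(32*sqrt(3)*sqrt(9*u**2 + 2)*atan(3*u) + 72*cos(u - 1) - 9)/18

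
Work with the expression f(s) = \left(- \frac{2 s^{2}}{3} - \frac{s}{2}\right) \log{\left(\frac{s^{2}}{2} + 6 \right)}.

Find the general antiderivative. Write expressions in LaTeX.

F(s) = - \frac{2 s^{3} \log{\left(\frac{s^{2}}{2} + 6 \right)}}{9} + \frac{4 s^{3}}{27} - \frac{s^{2} \log{\left(\frac{s^{2}}{2} + 6 \right)}}{4} + \frac{s^{2}}{4} - \frac{16 s}{3} - 3 \log{\left(s^{2} + 12 \right)} + \frac{32 \sqrt{3} \operatorname{atan}{\left(\frac{\sqrt{3} s}{6} \right)}}{3} + C

For F(s) to be correct the identity F'(s) - f(s) = 0 must hold.
Check: d/ds[- \frac{2 s^{3} \log{\left(\frac{s^{2}}{2} + 6 \right)}}{9} + \frac{4 s^{3}}{27} - \frac{s^{2} \log{\left(\frac{s^{2}}{2} + 6 \right)}}{4} + \frac{s^{2}}{4} - \frac{16 s}{3} - 3 \log{\left(s^{2} + 12 \right)} + \frac{32 \sqrt{3} \operatorname{atan}{\left(\frac{\sqrt{3} s}{6} \right)}}{3}] = - \frac{2 s^{2} \log{\left(\frac{s^{2}}{2} + 6 \right)}}{3} - \frac{s \log{\left(\frac{s^{2}}{2} + 6 \right)}}{2}, which equals f(s).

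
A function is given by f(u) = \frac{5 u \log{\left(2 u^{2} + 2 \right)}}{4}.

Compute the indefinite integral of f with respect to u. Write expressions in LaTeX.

F(u) = \frac{5 \left(u^{2} \log{\left(2 u^{2} + 2 \right)} - u^{2} + \log{\left(u^{2} + 1 \right)}\right)}{8} + C

A first test for any F(u): its u-derivative must equal f(u) identically.
Check: d/du[\frac{5 \left(u^{2} \log{\left(2 u^{2} + 2 \right)} - u^{2} + \log{\left(u^{2} + 1 \right)}\right)}{8}] = \frac{5 u \log{\left(u^{2} + 1 \right)}}{4} + \frac{5 u \log{\left(2 \right)}}{4}, which equals f(u).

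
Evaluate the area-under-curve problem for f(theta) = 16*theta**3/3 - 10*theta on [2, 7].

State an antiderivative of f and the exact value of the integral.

Antiderivative: F(theta) = 4*theta**4/3 - 5*theta**2; value = 2955

The integrand splits into summands that can be handled one at a time.
F(theta) = 4*theta**4/3 - 5*theta**2 is an antiderivative of f.
Check: d/dtheta[4*theta**4/3 - 5*theta**2] = 16*theta**3/3 - 10*theta = f(theta).
F(7) = 8869/3; F(2) = 4/3.
Integral = F(7) - F(2) = 2955.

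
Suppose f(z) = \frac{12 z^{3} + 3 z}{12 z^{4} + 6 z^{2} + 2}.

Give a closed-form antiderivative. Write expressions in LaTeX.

f matches the chain-rule pattern g'(h)*h' with inner function h(z) = 2 z^{4} + z^{2} + \frac{1}{3}; substituting u = h(z) collapses the integral.
Check: d/dz[\frac{\log{\left(2 z^{4} + z^{2} + \frac{1}{3} \right)}}{4}] = \frac{12 z^{3} + 3 z}{12 z^{4} + 6 z^{2} + 2} = f(z).

An antiderivative is F(z) = \frac{\log{\left(2 z^{4} + z^{2} + \frac{1}{3} \right)}}{4}.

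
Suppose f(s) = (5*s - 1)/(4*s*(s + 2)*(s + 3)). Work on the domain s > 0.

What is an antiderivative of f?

An antiderivative is F(s) = -log(s)/24 + 11*log(s + 2)/8 - 4*log(s + 3)/3.

Factor the denominator (4*s*(s + 2)*(s + 3)) and decompose: f = -4/(3*(s + 3)) + 11/(8*(s + 2)) - 1/(24*s); each piece integrates to a log, atan, or power term.
Check: d/ds[-log(s)/24 + 11*log(s + 2)/8 - 4*log(s + 3)/3] = (5*s - 1)/(4*s**3 + 20*s**2 + 24*s), which equals f(s).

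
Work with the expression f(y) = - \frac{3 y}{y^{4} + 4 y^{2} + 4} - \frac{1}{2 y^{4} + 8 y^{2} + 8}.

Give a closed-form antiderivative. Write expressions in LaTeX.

An antiderivative is F(y) = - \frac{y}{8 y^{2} + 16} - \frac{\sqrt{2} \operatorname{atan}{\left(\frac{\sqrt{2} y}{2} \right)}}{16} + \frac{12}{8 y^{2} + 16}.

Integrate term by term and add the pieces.
Check: d/dy[- \frac{y}{8 y^{2} + 16} - \frac{\sqrt{2} \operatorname{atan}{\left(\frac{\sqrt{2} y}{2} \right)}}{16} + \frac{12}{8 y^{2} + 16}] = \frac{- 6 y - 1}{2 y^{4} + 8 y^{2} + 8}, which equals f(y).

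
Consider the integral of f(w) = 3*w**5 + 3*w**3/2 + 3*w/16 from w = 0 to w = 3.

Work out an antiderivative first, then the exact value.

Antiderivative: F(w) = w**6/2 + 3*w**4/8 + 3*w**2/32; value = 12663/32

f matches the chain-rule pattern g'(h)*h' with inner function h(w) = w**2 + 1/4; substituting u = h(w) collapses the integral.
F(w) = w**6/2 + 3*w**4/8 + 3*w**2/32 is an antiderivative of f.
Check: d/dw[w**6/2 + 3*w**4/8 + 3*w**2/32] = 3*w**5 + 3*w**3/2 + 3*w/16 = f(w).
F(3) = 12663/32; F(0) = 0.
Integral = F(3) - F(0) = 12663/32.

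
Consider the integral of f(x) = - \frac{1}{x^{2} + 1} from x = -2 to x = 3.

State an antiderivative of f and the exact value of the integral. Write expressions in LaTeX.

Any candidate F(x) must reproduce f(x) exactly when differentiated.
F(x) = - \operatorname{atan}{\left(x \right)} is an antiderivative of f.
Check: d/dx[- \operatorname{atan}{\left(x \right)}] = - \frac{1}{x^{2} + 1} = f(x).
F(3) = - \operatorname{atan}{\left(3 \right)}; F(-2) = \operatorname{atan}{\left(2 \right)}.
Integral = F(3) - F(-2) = - \operatorname{atan}{\left(3 \right)} - \operatorname{atan}{\left(2 \right)}.

Antiderivative: F(x) = - \operatorname{atan}{\left(x \right)}; value = - \operatorname{atan}{\left(3 \right)} - \operatorname{atan}{\left(2 \right)}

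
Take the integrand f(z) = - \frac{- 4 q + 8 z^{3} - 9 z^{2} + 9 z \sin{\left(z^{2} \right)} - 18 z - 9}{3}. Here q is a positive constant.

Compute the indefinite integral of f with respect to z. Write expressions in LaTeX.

F(z) = \frac{4 q z}{3} - \frac{2 z^{4}}{3} + z^{3} + 3 z^{2} + 3 z + \frac{3 \cos{\left(z^{2} \right)}}{2} + C

For F(z) to be correct the identity F'(z) - f(z) = 0 must hold.
Check: d/dz[\frac{4 q z}{3} - \frac{2 z^{4}}{3} + z^{3} + 3 z^{2} + 3 z + \frac{3 \cos{\left(z^{2} \right)}}{2}] = \frac{4 q}{3} - \frac{8 z^{3}}{3} + 3 z^{2} - 3 z \sin{\left(z^{2} \right)} + 6 z + 3, which equals f(z).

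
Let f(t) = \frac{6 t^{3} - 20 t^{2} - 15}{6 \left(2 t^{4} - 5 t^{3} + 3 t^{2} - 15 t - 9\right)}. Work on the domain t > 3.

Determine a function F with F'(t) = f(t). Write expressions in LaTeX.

An antiderivative is F(t) = - \frac{11 \log{\left(t - 3 \right)}}{168} + \frac{83 \log{\left(t + \frac{1}{2} \right)}}{546} + \frac{43 \log{\left(t^{2} + 3 \right)}}{208} - \frac{5 \sqrt{3} \operatorname{atan}{\left(\frac{\sqrt{3} t}{3} \right)}}{104}.

The denominator factors as 6 \left(t - 3\right) \left(2 t + 1\right) \left(t^{2} + 3\right); partial fractions split f into directly integrable pieces: \frac{43 t - 15}{104 \left(t^{2} + 3\right)} + \frac{83}{273 \left(2 t + 1\right)} - \frac{11}{168 \left(t - 3\right)}.
Check: d/dt[- \frac{11 \log{\left(t - 3 \right)}}{168} + \frac{83 \log{\left(t + \frac{1}{2} \right)}}{546} + \frac{43 \log{\left(t^{2} + 3 \right)}}{208} - \frac{5 \sqrt{3} \operatorname{atan}{\left(\frac{\sqrt{3} t}{3} \right)}}{104}] = \frac{6 t^{3} - 20 t^{2} - 15}{12 t^{4} - 30 t^{3} + 18 t^{2} - 90 t - 54}, which equals f(t).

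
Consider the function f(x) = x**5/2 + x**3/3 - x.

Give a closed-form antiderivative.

The integrand splits into summands that can be handled one at a time.
Check: d/dx[x**6/12 + x**4/12 - x**2/2] = x**5/2 + x**3/3 - x = f(x).

An antiderivative is F(x) = x**6/12 + x**4/12 - x**2/2.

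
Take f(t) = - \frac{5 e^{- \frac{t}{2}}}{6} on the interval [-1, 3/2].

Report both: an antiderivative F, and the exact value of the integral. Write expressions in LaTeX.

Antiderivative: F(t) = \frac{5 e^{- \frac{t}{2}}}{3}; value = - \frac{5 e^{\frac{1}{2}}}{3} + \frac{5}{3 e^{\frac{3}{4}}}

An antiderivative F(t) passes only if d/dt[F] lands on f(t) exactly.
F(t) = \frac{5 e^{- \frac{t}{2}}}{3} is an antiderivative of f.
Check: d/dt[\frac{5 e^{- \frac{t}{2}}}{3}] = - \frac{5 e^{- \frac{t}{2}}}{6} = f(t).
F(3/2) = \frac{5}{3 e^{\frac{3}{4}}}; F(-1) = \frac{5 e^{\frac{1}{2}}}{3}.
Integral = F(3/2) - F(-1) = - \frac{5 e^{\frac{1}{2}}}{3} + \frac{5}{3 e^{\frac{3}{4}}}.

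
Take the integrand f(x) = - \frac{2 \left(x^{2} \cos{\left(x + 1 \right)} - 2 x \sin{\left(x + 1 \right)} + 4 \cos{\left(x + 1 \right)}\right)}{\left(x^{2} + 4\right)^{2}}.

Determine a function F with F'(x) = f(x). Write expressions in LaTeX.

Recognize the product-rule pattern: f = u'v + uv' with u = - \frac{3}{\frac{3 x^{2}}{2} + 6}, v = \sin{\left(x + 1 \right)}, so integration by parts undoes it.
Check: d/dx[- \frac{3 \sin{\left(x + 1 \right)}}{\frac{3 x^{2}}{2} + 6}] = \frac{- 2 x^{2} \cos{\left(x + 1 \right)} + 4 x \sin{\left(x + 1 \right)} - 8 \cos{\left(x + 1 \right)}}{x^{4} + 8 x^{2} + 16}, which equals f(x).

An antiderivative is F(x) = - \frac{3 \sin{\left(x + 1 \right)}}{\frac{3 x^{2}}{2} + 6}.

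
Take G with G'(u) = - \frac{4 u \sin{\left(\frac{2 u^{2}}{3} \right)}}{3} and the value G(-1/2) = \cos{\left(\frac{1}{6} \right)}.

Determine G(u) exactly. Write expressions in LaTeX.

G(u) = \cos{\left(\frac{2 u^{2}}{3} \right)}

The substitution w = \frac{2 u^{2}}{3} works: G'(u) is exactly (dG/dw)*(dw/du) for that inner function.
A general antiderivative is \cos{\left(\frac{2 u^{2}}{3} \right)} + C.
The condition gives C = \cos{\left(\frac{1}{6} \right)} - (\cos{\left(\frac{1}{6} \right)}) = 0.
So G(u) = \cos{\left(\frac{2 u^{2}}{3} \right)}.
Check: d/du[\cos{\left(\frac{2 u^{2}}{3} \right)}] = - \frac{4 u \sin{\left(\frac{2 u^{2}}{3} \right)}}{3} = G'(u).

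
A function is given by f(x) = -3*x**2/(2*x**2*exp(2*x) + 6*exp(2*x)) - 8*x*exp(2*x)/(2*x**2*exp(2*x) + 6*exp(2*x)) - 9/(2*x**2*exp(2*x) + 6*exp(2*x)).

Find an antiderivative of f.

An antiderivative is F(x) = -2*log(x**2/2 + 3/2) + 3*exp(-2*x)/4.

The integrand splits into summands that can be handled one at a time.
Check: d/dx[-2*log(x**2/2 + 3/2) + 3*exp(-2*x)/4] = (-3*x**2 - 8*x*exp(2*x) - 9)/(2*x**2*exp(2*x) + 6*exp(2*x)), which equals f(x).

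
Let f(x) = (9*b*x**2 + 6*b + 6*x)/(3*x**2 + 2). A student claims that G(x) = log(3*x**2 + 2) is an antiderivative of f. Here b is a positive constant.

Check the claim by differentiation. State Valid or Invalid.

Invalid: d/dx[G] - f = -3*b, which is not 0.

d/dx[G] = 6*x/(3*x**2 + 2)
d/dx[G] - f(x) = -3*b != 0.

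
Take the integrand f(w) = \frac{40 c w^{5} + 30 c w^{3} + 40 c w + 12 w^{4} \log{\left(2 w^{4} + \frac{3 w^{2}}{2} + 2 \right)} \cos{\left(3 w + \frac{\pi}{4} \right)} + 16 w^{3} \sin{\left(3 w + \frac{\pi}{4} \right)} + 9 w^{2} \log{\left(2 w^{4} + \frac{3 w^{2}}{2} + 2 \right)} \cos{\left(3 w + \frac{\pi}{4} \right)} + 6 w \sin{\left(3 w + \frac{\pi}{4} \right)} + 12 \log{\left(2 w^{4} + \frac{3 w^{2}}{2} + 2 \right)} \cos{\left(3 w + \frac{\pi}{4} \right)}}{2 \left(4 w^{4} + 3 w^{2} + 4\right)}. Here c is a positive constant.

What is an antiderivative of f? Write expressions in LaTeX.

An antiderivative F(w) passes only if d/dw[F] lands on f(w) exactly.
Check: d/dw[\frac{5 c w^{2} + \log{\left(2 w^{4} + \frac{3 w^{2}}{2} + 2 \right)} \sin{\left(3 w + \frac{\pi}{4} \right)}}{2}] = \frac{40 c w^{5} + 30 c w^{3} + 40 c w + 12 w^{4} \log{\left(2 w^{4} + \frac{3 w^{2}}{2} + 2 \right)} \cos{\left(3 w + \frac{\pi}{4} \right)} + 16 w^{3} \sin{\left(3 w + \frac{\pi}{4} \right)} + 9 w^{2} \log{\left(2 w^{4} + \frac{3 w^{2}}{2} + 2 \right)} \cos{\left(3 w + \frac{\pi}{4} \right)} + 6 w \sin{\left(3 w + \frac{\pi}{4} \right)} + 12 \log{\left(2 w^{4} + \frac{3 w^{2}}{2} + 2 \right)} \cos{\left(3 w + \frac{\pi}{4} \right)}}{8 w^{4} + 6 w^{2} + 8}, which equals f(w).

An antiderivative is F(w) = \frac{5 c w^{2} + \log{\left(2 w^{4} + \frac{3 w^{2}}{2} + 2 \right)} \sin{\left(3 w + \frac{\pi}{4} \right)}}{2}.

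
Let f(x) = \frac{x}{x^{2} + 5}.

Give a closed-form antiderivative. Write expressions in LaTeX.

An antiderivative is F(x) = \frac{\log{\left(\frac{x^{2}}{2} + \frac{5}{2} \right)}}{2}.

f matches the chain-rule pattern g'(h)*h' with inner function h(x) = \frac{x^{2}}{2} + \frac{5}{2}; substituting u = h(x) collapses the integral.
Check: d/dx[\frac{\log{\left(\frac{x^{2}}{2} + \frac{5}{2} \right)}}{2}] = \frac{x}{x^{2} + 5} = f(x).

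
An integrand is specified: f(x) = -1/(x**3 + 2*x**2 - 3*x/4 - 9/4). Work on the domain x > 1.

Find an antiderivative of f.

Factor the denominator ((x - 1)*(2*x + 3)**2) and decompose: f = 8/(25*(2*x + 3)) + 8/(5*(2*x + 3)**2) - 4/(25*(x - 1)); each piece integrates to a log, atan, or power term.
Check: d/dx[4*(-(2*x + 3)*log(x - 1) + (2*x + 3)*log(x + 3/2) - 5)/(25*(2*x + 3))] = -4/(4*x**3 + 8*x**2 - 3*x - 9), which equals f(x).

An antiderivative is F(x) = 4*(-(2*x + 3)*log(x - 1) + (2*x + 3)*log(x + 3/2) - 5)/(25*(2*x + 3)).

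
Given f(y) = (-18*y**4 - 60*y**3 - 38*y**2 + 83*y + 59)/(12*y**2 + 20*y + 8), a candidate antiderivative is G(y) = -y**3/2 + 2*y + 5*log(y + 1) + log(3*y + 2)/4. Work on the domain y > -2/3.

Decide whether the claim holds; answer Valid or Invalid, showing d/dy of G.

d/dy[G] = (-18*y**4 - 30*y**3 + 12*y**2 + 103*y + 59)/(12*y**2 + 20*y + 8)
d/dy[G] - f(y) = 5*y/2 != 0.

Invalid: d/dy[G] - f = 5*y/2, which is not 0.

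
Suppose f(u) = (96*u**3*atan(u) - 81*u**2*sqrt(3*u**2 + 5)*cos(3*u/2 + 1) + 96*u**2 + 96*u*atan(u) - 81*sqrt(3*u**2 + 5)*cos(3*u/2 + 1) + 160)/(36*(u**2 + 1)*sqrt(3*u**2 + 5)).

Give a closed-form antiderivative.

Any candidate F(u) must reproduce f(u) exactly when differentiated.
Check: d/du[8*sqrt(3*u**2 + 5)*atan(u)/9 - 3*sin(3*u/2 + 1)/2] = (96*u**3*atan(u) - 81*u**2*sqrt(3*u**2 + 5)*cos(3*u/2 + 1) + 96*u**2 + 96*u*atan(u) - 81*sqrt(3*u**2 + 5)*cos(3*u/2 + 1) + 160)/(36*u**2*sqrt(3*u**2 + 5) + 36*sqrt(3*u**2 + 5)), which equals f(u).

An antiderivative is F(u) = 8*sqrt(3*u**2 + 5)*atan(u)/9 - 3*sin(3*u/2 + 1)/2.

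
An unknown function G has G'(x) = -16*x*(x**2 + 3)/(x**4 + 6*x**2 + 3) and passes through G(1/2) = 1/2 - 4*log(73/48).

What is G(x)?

G'(x) matches the chain-rule pattern g'(h)*h' with inner function h(x) = x**4/3 + 2*x**2 + 1; substituting u = h(x) collapses the integral.
A general antiderivative is -4*log(x**4/3 + 2*x**2 + 1) + C.
The condition gives C = 1/2 - 4*log(73/48) - (-4*log(73/48)) = 1/2.
So G(x) = 1/2 - 4*log(x**4/3 + 2*x**2 + 1).
Check: d/dx[1/2 - 4*log(x**4/3 + 2*x**2 + 1)] = (-16*x**3 - 48*x)/(x**4 + 6*x**2 + 3), which equals G'(x).

G(x) = 1/2 - 4*log(x**4/3 + 2*x**2 + 1)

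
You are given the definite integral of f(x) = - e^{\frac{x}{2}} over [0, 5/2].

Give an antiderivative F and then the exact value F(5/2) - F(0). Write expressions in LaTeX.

A first test for any F(x): its x-derivative must equal f(x) identically.
F(x) = - 2 e^{\frac{x}{2}} is an antiderivative of f.
Check: d/dx[- 2 e^{\frac{x}{2}}] = - e^{\frac{x}{2}} = f(x).
F(5/2) = - 2 e^{\frac{5}{4}}; F(0) = -2.
Integral = F(5/2) - F(0) = 2 - 2 e^{\frac{5}{4}}.

Antiderivative: F(x) = - 2 e^{\frac{x}{2}}; value = 2 - 2 e^{\frac{5}{4}}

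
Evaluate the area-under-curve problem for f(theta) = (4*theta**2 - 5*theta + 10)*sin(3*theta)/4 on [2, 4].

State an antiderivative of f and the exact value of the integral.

Antiderivative: F(theta) = (-36*theta**2*cos(3*theta) + 24*theta*sin(3*theta) + 45*theta*cos(3*theta) - 15*sin(3*theta) - 82*cos(3*theta))/108; value = -239*cos(12)/54 + 3*sin(12)/4 - 11*sin(6)/36 + 34*cos(6)/27

An antiderivative F(theta) passes only if d/dtheta[F] lands on f(theta) exactly.
F(theta) = (-36*theta**2*cos(3*theta) + 24*theta*sin(3*theta) + 45*theta*cos(3*theta) - 15*sin(3*theta) - 82*cos(3*theta))/108 is an antiderivative of f.
Check: d/dtheta[(-36*theta**2*cos(3*theta) + 24*theta*sin(3*theta) + 45*theta*cos(3*theta) - 15*sin(3*theta) - 82*cos(3*theta))/108] = theta**2*sin(3*theta) - 5*theta*sin(3*theta)/4 + 5*sin(3*theta)/2, which equals f(theta).
F(4) = -239*cos(12)/54 + 3*sin(12)/4; F(2) = -34*cos(6)/27 + 11*sin(6)/36.
Integral = F(4) - F(2) = -239*cos(12)/54 + 3*sin(12)/4 - 11*sin(6)/36 + 34*cos(6)/27.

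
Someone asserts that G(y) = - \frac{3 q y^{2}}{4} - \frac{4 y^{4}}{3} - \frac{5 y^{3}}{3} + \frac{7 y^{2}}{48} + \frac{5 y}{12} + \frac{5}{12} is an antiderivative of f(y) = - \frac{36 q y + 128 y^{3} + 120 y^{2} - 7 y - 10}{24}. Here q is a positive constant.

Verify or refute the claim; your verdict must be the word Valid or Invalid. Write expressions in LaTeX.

d/dy[G] = - \frac{3 q y}{2} - \frac{16 y^{3}}{3} - 5 y^{2} + \frac{7 y}{24} + \frac{5}{12}
This equals f(y) exactly, so the claim holds.

Valid - the claim checks out under differentiation.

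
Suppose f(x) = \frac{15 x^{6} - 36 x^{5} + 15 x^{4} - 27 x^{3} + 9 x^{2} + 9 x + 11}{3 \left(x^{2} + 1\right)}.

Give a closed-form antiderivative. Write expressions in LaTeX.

A candidate is checked by its d/dx: the result must match f(x).
Check: d/dx[x^{5} - 3 x^{4} + \frac{3 x^{2}}{2} + 3 x + \frac{2 \operatorname{atan}{\left(x \right)}}{3}] = \frac{15 x^{6} - 36 x^{5} + 15 x^{4} - 27 x^{3} + 9 x^{2} + 9 x + 11}{3 x^{2} + 3}, which equals f(x).

An antiderivative is F(x) = x^{5} - 3 x^{4} + \frac{3 x^{2}}{2} + 3 x + \frac{2 \operatorname{atan}{\left(x \right)}}{3}.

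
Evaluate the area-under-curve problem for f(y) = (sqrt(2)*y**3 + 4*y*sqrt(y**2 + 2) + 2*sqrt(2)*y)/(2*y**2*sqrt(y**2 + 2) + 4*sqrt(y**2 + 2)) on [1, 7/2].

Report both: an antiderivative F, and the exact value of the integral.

A first test for any F(y): its y-derivative must equal f(y) identically.
F(y) = (sqrt(2)*sqrt(y**2 + 2) + 2*log(y**2 + 2))/2 is an antiderivative of f.
Check: d/dy[(sqrt(2)*sqrt(y**2 + 2) + 2*log(y**2 + 2))/2] = (sqrt(2)*y**3 + 4*y*sqrt(y**2 + 2) + 2*sqrt(2)*y)/(2*y**2*sqrt(y**2 + 2) + 4*sqrt(y**2 + 2)) = f(y).
F(7/2) = log(57/4) + sqrt(114)/4; F(1) = log(3) + sqrt(6)/2.
Integral = F(7/2) - F(1) = -sqrt(6)/2 - log(3) + log(57/4) + sqrt(114)/4.

Antiderivative: F(y) = (sqrt(2)*sqrt(y**2 + 2) + 2*log(y**2 + 2))/2; value = -sqrt(6)/2 - log(3) + log(57/4) + sqrt(114)/4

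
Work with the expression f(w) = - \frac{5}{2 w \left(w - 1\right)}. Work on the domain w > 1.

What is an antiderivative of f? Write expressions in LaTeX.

An antiderivative is F(w) = \frac{5 \left(\log{\left(w \right)} - \log{\left(w - 1 \right)}\right)}{2}.

Factor the denominator (2 w \left(w - 1\right)) and decompose: f = - \frac{5}{2 \left(w - 1\right)} + \frac{5}{2 w}; each piece integrates to a log, atan, or power term.
Check: d/dw[\frac{5 \left(\log{\left(w \right)} - \log{\left(w - 1 \right)}\right)}{2}] = - \frac{5}{2 w^{2} - 2 w}, which equals f(w).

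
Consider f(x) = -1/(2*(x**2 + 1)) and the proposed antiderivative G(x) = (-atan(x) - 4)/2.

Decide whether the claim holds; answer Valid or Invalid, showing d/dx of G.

d/dx[G] = -1/(2*x**2 + 2)
This equals f(x) exactly, so the claim holds.

Valid - the claim checks out under differentiation.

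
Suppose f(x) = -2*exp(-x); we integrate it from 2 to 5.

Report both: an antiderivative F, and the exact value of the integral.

Differentiate the proposed F(x) back; it has to land on f(x) exactly.
F(x) = 2*exp(-x) is an antiderivative of f.
Check: d/dx[2*exp(-x)] = -2*exp(-x) = f(x).
F(5) = 2*exp(-5); F(2) = 2*exp(-2).
Integral = F(5) - F(2) = -2*exp(-2) + 2*exp(-5).

Antiderivative: F(x) = 2*exp(-x); value = -2*exp(-2) + 2*exp(-5)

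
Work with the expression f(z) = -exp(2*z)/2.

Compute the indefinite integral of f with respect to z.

For F(z) to be correct the identity F'(z) - f(z) = 0 must hold.
Check: d/dz[-exp(2*z)/4] = -exp(2*z)/2 = f(z).

F(z) = -exp(2*z)/4 + C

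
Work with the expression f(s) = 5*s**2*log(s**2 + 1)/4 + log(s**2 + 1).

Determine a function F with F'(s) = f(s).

An antiderivative is F(s) = 5*s**3*log(s**2 + 1)/12 - 5*s**3/18 + s*log(s**2 + 1) - 7*s/6 + 7*atan(s)/6.

The integrand splits into summands that can be handled one at a time.
Check: d/ds[5*s**3*log(s**2 + 1)/12 - 5*s**3/18 + s*log(s**2 + 1) - 7*s/6 + 7*atan(s)/6] = 5*s**2*log(s**2 + 1)/4 + log(s**2 + 1) = f(s).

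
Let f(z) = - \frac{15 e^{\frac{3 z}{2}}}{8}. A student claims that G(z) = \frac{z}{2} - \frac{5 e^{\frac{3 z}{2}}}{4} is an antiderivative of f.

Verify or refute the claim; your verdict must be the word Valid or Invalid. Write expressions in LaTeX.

Invalid: d/dz[G] - f = \frac{1}{2}, which is not 0.

d/dz[G] = \frac{1}{2} - \frac{15 e^{\frac{3 z}{2}}}{8}
d/dz[G] - f(z) = \frac{1}{2} != 0.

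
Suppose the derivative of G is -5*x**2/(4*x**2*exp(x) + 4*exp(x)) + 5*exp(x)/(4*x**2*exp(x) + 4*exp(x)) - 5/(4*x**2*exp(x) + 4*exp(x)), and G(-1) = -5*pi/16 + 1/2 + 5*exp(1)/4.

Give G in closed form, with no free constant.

The integrand splits into summands that can be handled one at a time.
A general antiderivative is 5*atan(x)/4 + 5*exp(-x)/4 + C.
The condition gives C = -5*pi/16 + 1/2 + 5*exp(1)/4 - (-5*pi/16 + 5*exp(1)/4) = 1/2.
So G(x) = (5*exp(x)*atan(x) + 2*exp(x) + 5)*exp(-x)/4.
Check: d/dx[(5*exp(x)*atan(x) + 2*exp(x) + 5)*exp(-x)/4] = (-5*x**2 + 5*exp(x) - 5)/(4*x**2*exp(x) + 4*exp(x)), which equals G'(x).

G(x) = (5*exp(x)*atan(x) + 2*exp(x) + 5)*exp(-x)/4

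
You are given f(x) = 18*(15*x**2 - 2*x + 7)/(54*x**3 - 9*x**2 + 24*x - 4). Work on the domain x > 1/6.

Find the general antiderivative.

Whatever form F(x) takes, F'(x) = f(x) is non-negotiable.
Check: d/dx[5*log(3*x - 1/2) - atan(3*x/2)] = (270*x**2 - 36*x + 126)/(54*x**3 - 9*x**2 + 24*x - 4), which equals f(x).

F(x) = 5*log(3*x - 1/2) - atan(3*x/2) + C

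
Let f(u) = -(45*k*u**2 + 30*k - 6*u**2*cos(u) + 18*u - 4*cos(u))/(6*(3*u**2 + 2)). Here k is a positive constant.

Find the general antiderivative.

F(u) = -5*k*u/2 - log(3*u**2/2 + 1)/2 + sin(u)/3 + C

Any candidate F(u) must reproduce f(u) exactly when differentiated.
Check: d/du[-5*k*u/2 - log(3*u**2/2 + 1)/2 + sin(u)/3] = (-45*k*u**2 - 30*k + 6*u**2*cos(u) - 18*u + 4*cos(u))/(18*u**2 + 12), which equals f(u).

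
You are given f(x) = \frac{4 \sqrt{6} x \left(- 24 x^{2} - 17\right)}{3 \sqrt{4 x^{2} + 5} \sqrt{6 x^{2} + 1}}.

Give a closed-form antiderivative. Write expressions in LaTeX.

Recognize the product-rule pattern: f = u'v + uv' with u = - 4 \sqrt{2 x^{2} + \frac{1}{3}}, v = \sqrt{2 x^{2} + \frac{5}{2}}, so integration by parts undoes it.
Check: d/dx[- \frac{2 \sqrt{6} \sqrt{4 x^{2} + 5} \sqrt{6 x^{2} + 1}}{3}] = \frac{- 96 \sqrt{6} x^{3} - 68 \sqrt{6} x}{3 \sqrt{4 x^{2} + 5} \sqrt{6 x^{2} + 1}}, which equals f(x).

An antiderivative is F(x) = - \frac{2 \sqrt{6} \sqrt{4 x^{2} + 5} \sqrt{6 x^{2} + 1}}{3}.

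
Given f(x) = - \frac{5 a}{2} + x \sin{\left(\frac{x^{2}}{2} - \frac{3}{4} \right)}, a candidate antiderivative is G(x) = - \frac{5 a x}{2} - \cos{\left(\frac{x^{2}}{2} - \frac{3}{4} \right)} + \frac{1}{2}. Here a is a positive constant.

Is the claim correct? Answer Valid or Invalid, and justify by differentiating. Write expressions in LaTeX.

d/dx[G] = - \frac{5 a}{2} + x \sin{\left(\frac{x^{2}}{2} - \frac{3}{4} \right)}
This equals f(x) exactly, so the claim holds.

Valid - the claim checks out under differentiation.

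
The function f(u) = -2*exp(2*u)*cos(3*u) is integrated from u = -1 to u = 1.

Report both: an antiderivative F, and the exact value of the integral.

Antiderivative: F(u) = -2*(3*sin(3*u) + 2*cos(3*u))*exp(2*u)/13; value = -6*exp(2)*sin(3)/13 + 4*exp(-2)*cos(3)/13 - 6*exp(-2)*sin(3)/13 - 4*exp(2)*cos(3)/13

Differentiate the proposed F(u) back; it has to land on f(u) exactly.
F(u) = -2*(3*sin(3*u) + 2*cos(3*u))*exp(2*u)/13 is an antiderivative of f.
Check: d/du[-2*(3*sin(3*u) + 2*cos(3*u))*exp(2*u)/13] = -2*exp(2*u)*cos(3*u) = f(u).
F(1) = -6*exp(2)*sin(3)/13 - 4*exp(2)*cos(3)/13; F(-1) = 6*exp(-2)*sin(3)/13 - 4*exp(-2)*cos(3)/13.
Integral = F(1) - F(-1) = -6*exp(2)*sin(3)/13 + 4*exp(-2)*cos(3)/13 - 6*exp(-2)*sin(3)/13 - 4*exp(2)*cos(3)/13.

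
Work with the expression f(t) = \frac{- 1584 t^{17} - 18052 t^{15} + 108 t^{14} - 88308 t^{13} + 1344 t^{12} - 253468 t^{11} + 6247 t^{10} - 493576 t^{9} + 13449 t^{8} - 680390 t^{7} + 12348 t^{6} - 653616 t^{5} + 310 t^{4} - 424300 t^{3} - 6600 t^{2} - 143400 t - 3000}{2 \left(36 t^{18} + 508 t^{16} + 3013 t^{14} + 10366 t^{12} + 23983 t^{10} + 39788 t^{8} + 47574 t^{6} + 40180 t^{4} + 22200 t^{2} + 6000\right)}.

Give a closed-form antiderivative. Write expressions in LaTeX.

An antiderivative is F(t) = \frac{5 t^{4} + 5 t^{2} + \left(- t - 1\right) \left(2 t^{2} + 5\right) - 2 \left(2 t^{2} + 5\right) \left(t^{4} + t^{2} + 2\right) \log{\left(\frac{3 t^{2}}{2} + \frac{5}{3} \right)} - 10 \left(2 t^{2} + 5\right) \left(t^{4} + t^{2} + 2\right) \log{\left(\frac{t^{4}}{3} + 2 t^{2} + 2 \right)} + 10}{2 \left(2 t^{2} + 5\right) \left(t^{4} + t^{2} + 2\right)}.

A candidate is checked by its d/dt: the result must match f(t).
Check: d/dt[\frac{5 t^{4} + 5 t^{2} + \left(- t - 1\right) \left(2 t^{2} + 5\right) - 2 \left(2 t^{2} + 5\right) \left(t^{4} + t^{2} + 2\right) \log{\left(\frac{3 t^{2}}{2} + \frac{5}{3} \right)} - 10 \left(2 t^{2} + 5\right) \left(t^{4} + t^{2} + 2\right) \log{\left(\frac{t^{4}}{3} + 2 t^{2} + 2 \right)} + 10}{2 \left(2 t^{2} + 5\right) \left(t^{4} + t^{2} + 2\right)}] = \frac{- 1584 t^{17} - 18052 t^{15} + 108 t^{14} - 88308 t^{13} + 1344 t^{12} - 253468 t^{11} + 6247 t^{10} - 493576 t^{9} + 13449 t^{8} - 680390 t^{7} + 12348 t^{6} - 653616 t^{5} + 310 t^{4} - 424300 t^{3} - 6600 t^{2} - 143400 t - 3000}{72 t^{18} + 1016 t^{16} + 6026 t^{14} + 20732 t^{12} + 47966 t^{10} + 79576 t^{8} + 95148 t^{6} + 80360 t^{4} + 44400 t^{2} + 12000}, which equals f(t).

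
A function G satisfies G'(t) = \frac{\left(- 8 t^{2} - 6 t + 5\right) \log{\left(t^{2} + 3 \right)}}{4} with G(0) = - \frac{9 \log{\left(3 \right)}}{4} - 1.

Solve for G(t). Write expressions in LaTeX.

Any candidate G(t) must reproduce the stated G'(t) exactly.
A general antiderivative is \frac{4 t^{3}}{9} + \frac{3 t^{2}}{4} - \frac{13 t}{2} + \left(- \frac{2 t^{3}}{3} - \frac{3 t^{2}}{4} + \frac{5 t}{4}\right) \log{\left(t^{2} + 3 \right)} - \frac{9 \log{\left(t^{2} + 3 \right)}}{4} + \frac{13 \sqrt{3} \operatorname{atan}{\left(\frac{\sqrt{3} t}{3} \right)}}{2} + C.
The condition gives C = - \frac{9 \log{\left(3 \right)}}{4} - 1 - (- \frac{9 \log{\left(3 \right)}}{4}) = -1.
So G(t) = \frac{16 t^{3} + 27 t^{2} + 3 t \left(- 8 t^{2} - 9 t + 15\right) \log{\left(t^{2} + 3 \right)} - 234 t - 81 \log{\left(t^{2} + 3 \right)} + 234 \sqrt{3} \operatorname{atan}{\left(\frac{\sqrt{3} t}{3} \right)} - 36}{36}.
Check: d/dt[\frac{16 t^{3} + 27 t^{2} + 3 t \left(- 8 t^{2} - 9 t + 15\right) \log{\left(t^{2} + 3 \right)} - 234 t - 81 \log{\left(t^{2} + 3 \right)} + 234 \sqrt{3} \operatorname{atan}{\left(\frac{\sqrt{3} t}{3} \right)} - 36}{36}] = - 2 t^{2} \log{\left(t^{2} + 3 \right)} - \frac{3 t \log{\left(t^{2} + 3 \right)}}{2} + \frac{5 \log{\left(t^{2} + 3 \right)}}{4}, which equals G'(t).

G(t) = \frac{16 t^{3} + 27 t^{2} + 3 t \left(- 8 t^{2} - 9 t + 15\right) \log{\left(t^{2} + 3 \right)} - 234 t - 81 \log{\left(t^{2} + 3 \right)} + 234 \sqrt{3} \operatorname{atan}{\left(\frac{\sqrt{3} t}{3} \right)} - 36}{36}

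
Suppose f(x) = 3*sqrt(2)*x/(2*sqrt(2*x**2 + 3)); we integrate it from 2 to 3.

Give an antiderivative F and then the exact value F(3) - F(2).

Antiderivative: F(x) = 3*sqrt(x**2 + 3/2)/2; value = -3*sqrt(22)/4 + 3*sqrt(42)/4

The substitution u = x**2 + 3/2 works: f is exactly (dF/du)*(du/dx) for that inner function.
F(x) = 3*sqrt(x**2 + 3/2)/2 is an antiderivative of f.
Check: d/dx[3*sqrt(x**2 + 3/2)/2] = 3*sqrt(2)*x/(2*sqrt(2*x**2 + 3)) = f(x).
F(3) = 3*sqrt(42)/4; F(2) = 3*sqrt(22)/4.
Integral = F(3) - F(2) = -3*sqrt(22)/4 + 3*sqrt(42)/4.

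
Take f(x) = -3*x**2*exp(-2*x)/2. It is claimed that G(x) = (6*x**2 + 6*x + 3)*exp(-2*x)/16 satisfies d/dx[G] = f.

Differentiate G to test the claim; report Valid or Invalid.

Invalid: d/dx[G] - f = 3*x**2*exp(-2*x)/4, which is not 0.

d/dx[G] = -3*x**2*exp(-2*x)/4
d/dx[G] - f(x) = 3*x**2*exp(-2*x)/4 != 0.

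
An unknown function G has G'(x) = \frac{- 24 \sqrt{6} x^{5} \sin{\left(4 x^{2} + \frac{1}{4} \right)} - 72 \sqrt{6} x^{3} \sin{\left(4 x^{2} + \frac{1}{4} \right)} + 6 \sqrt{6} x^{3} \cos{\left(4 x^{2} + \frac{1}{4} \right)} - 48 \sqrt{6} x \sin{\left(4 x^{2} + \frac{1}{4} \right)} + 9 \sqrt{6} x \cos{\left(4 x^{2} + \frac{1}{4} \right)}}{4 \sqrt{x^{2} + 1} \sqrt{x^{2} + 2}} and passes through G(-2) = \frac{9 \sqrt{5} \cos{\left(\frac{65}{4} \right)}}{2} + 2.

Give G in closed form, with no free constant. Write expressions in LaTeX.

G(x) = \frac{3 \sqrt{6} \sqrt{x^{2} + 1} \sqrt{x^{2} + 2} \cos{\left(4 x^{2} + \frac{1}{4} \right)} + 8}{4}

Whatever form G(x) takes, its d/dx must return the stated G'(x).
A general antiderivative is \frac{3 \sqrt{x^{2} + 1} \sqrt{\frac{3 x^{2}}{2} + 3} \cos{\left(4 x^{2} + \frac{1}{4} \right)}}{2} + C.
The condition gives C = \frac{9 \sqrt{5} \cos{\left(\frac{65}{4} \right)}}{2} + 2 - (\frac{9 \sqrt{5} \cos{\left(\frac{65}{4} \right)}}{2}) = 2.
So G(x) = \frac{3 \sqrt{6} \sqrt{x^{2} + 1} \sqrt{x^{2} + 2} \cos{\left(4 x^{2} + \frac{1}{4} \right)} + 8}{4}.
Check: d/dx[\frac{3 \sqrt{6} \sqrt{x^{2} + 1} \sqrt{x^{2} + 2} \cos{\left(4 x^{2} + \frac{1}{4} \right)} + 8}{4}] = \frac{- 24 \sqrt{6} x^{5} \sin{\left(4 x^{2} + \frac{1}{4} \right)} - 72 \sqrt{6} x^{3} \sin{\left(4 x^{2} + \frac{1}{4} \right)} + 6 \sqrt{6} x^{3} \cos{\left(4 x^{2} + \frac{1}{4} \right)} - 48 \sqrt{6} x \sin{\left(4 x^{2} + \frac{1}{4} \right)} + 9 \sqrt{6} x \cos{\left(4 x^{2} + \frac{1}{4} \right)}}{4 \sqrt{x^{2} + 1} \sqrt{x^{2} + 2}} = G'(x).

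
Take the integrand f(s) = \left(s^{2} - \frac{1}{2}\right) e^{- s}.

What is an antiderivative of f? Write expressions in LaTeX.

Recognize the product-rule pattern: f = u'v + uv' with u = - s^{2} - 2 s - \frac{3}{2}, v = e^{- s}, so integration by parts undoes it.
Check: d/ds[\frac{\left(- 2 s^{2} - 4 s - 3\right) e^{- s}}{2}] = \frac{\left(2 s^{2} - 1\right) e^{- s}}{2}, which equals f(s).

An antiderivative is F(s) = \frac{\left(- 2 s^{2} - 4 s - 3\right) e^{- s}}{2}.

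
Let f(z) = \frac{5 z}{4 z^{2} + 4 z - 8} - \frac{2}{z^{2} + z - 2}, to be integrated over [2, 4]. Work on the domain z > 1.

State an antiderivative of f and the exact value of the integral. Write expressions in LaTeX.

Antiderivative: F(z) = \frac{- \log{\left(z - 1 \right)} + 6 \log{\left(z + 2 \right)}}{4}; value = - \frac{3 \log{\left(4 \right)}}{2} - \frac{\log{\left(3 \right)}}{4} + \frac{3 \log{\left(6 \right)}}{2}

Factor the denominator (4 \left(z - 1\right) \left(z + 2\right)) and decompose: f = \frac{3}{2 \left(z + 2\right)} - \frac{1}{4 \left(z - 1\right)}; each piece integrates to a log, atan, or power term.
F(z) = \frac{- \log{\left(z - 1 \right)} + 6 \log{\left(z + 2 \right)}}{4} is an antiderivative of f.
Check: d/dz[\frac{- \log{\left(z - 1 \right)} + 6 \log{\left(z + 2 \right)}}{4}] = \frac{5 z - 8}{4 z^{2} + 4 z - 8}, which equals f(z).
F(4) = - \frac{\log{\left(3 \right)}}{4} + \frac{3 \log{\left(6 \right)}}{2}; F(2) = \frac{3 \log{\left(4 \right)}}{2}.
Integral = F(4) - F(2) = - \frac{3 \log{\left(4 \right)}}{2} - \frac{\log{\left(3 \right)}}{4} + \frac{3 \log{\left(6 \right)}}{2}.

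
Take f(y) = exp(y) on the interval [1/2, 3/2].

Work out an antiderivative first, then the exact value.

Check any antiderivative F(y) by computing F'(y) and comparing it with f(y).
F(y) = exp(y) is an antiderivative of f.
Check: d/dy[exp(y)] = exp(y) = f(y).
F(3/2) = exp(3/2); F(1/2) = exp(1/2).
Integral = F(3/2) - F(1/2) = -exp(1/2) + exp(3/2).

Antiderivative: F(y) = exp(y); value = -exp(1/2) + exp(3/2)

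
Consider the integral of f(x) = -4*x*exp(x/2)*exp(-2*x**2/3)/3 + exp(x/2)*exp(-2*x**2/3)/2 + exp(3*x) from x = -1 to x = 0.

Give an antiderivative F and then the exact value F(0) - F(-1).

Antiderivative: F(x) = exp(3*x)/3 + exp(-2*x**2/3 + x/2); value = -exp(-7/6) - exp(-3)/3 + 4/3

The integrand splits into summands that can be handled one at a time.
F(x) = exp(3*x)/3 + exp(-2*x**2/3 + x/2) is an antiderivative of f.
Check: d/dx[exp(3*x)/3 + exp(-2*x**2/3 + x/2)] = -4*x*exp(x/2)*exp(-2*x**2/3)/3 + exp(x/2)*exp(-2*x**2/3)/2 + exp(3*x) = f(x).
F(0) = 4/3; F(-1) = exp(-3)/3 + exp(-7/6).
Integral = F(0) - F(-1) = -exp(-7/6) - exp(-3)/3 + 4/3.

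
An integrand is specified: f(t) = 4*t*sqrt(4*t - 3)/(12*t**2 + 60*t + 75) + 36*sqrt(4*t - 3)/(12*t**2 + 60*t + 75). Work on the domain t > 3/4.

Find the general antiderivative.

f has the shape u'v + uv' for u = (4*t - 3)**(3/2)/3 and v = 1/(2*t + 5) — it is the derivative of the product u*v.
Check: d/dt[(4*t - 3)**(3/2)/(3*(2*t + 5))] = (4*t*sqrt(4*t - 3) + 36*sqrt(4*t - 3))/(12*t**2 + 60*t + 75), which equals f(t).

F(t) = (4*t - 3)**(3/2)/(3*(2*t + 5)) + C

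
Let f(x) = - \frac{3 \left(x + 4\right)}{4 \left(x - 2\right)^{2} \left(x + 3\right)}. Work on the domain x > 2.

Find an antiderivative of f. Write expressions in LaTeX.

The denominator factors as 4 \left(x - 2\right)^{2} \left(x + 3\right); partial fractions split f into directly integrable pieces: - \frac{3}{100 \left(x + 3\right)} + \frac{3}{100 \left(x - 2\right)} - \frac{9}{10 \left(x - 2\right)^{2}}.
Check: d/dx[\frac{3 \log{\left(x - 2 \right)}}{100} - \frac{3 \log{\left(x + 3 \right)}}{100} + \frac{9}{10 x - 20}] = \frac{- 3 x - 12}{4 x^{3} - 4 x^{2} - 32 x + 48}, which equals f(x).

An antiderivative is F(x) = \frac{3 \log{\left(x - 2 \right)}}{100} - \frac{3 \log{\left(x + 3 \right)}}{100} + \frac{9}{10 x - 20}.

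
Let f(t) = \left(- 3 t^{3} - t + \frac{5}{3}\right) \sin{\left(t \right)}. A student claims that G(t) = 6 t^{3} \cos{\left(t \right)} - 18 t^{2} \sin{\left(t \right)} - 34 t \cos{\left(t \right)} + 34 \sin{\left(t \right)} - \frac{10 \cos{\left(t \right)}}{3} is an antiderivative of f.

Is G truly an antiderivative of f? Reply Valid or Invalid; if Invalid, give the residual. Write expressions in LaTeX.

Invalid: d/dt[G] - f = - 3 t^{3} \sin{\left(t \right)} - t \sin{\left(t \right)} + \frac{5 \sin{\left(t \right)}}{3}, which is not 0.

d/dt[G] = - 6 t^{3} \sin{\left(t \right)} - 2 t \sin{\left(t \right)} + \frac{10 \sin{\left(t \right)}}{3}
d/dt[G] - f(t) = - 3 t^{3} \sin{\left(t \right)} - t \sin{\left(t \right)} + \frac{5 \sin{\left(t \right)}}{3} != 0.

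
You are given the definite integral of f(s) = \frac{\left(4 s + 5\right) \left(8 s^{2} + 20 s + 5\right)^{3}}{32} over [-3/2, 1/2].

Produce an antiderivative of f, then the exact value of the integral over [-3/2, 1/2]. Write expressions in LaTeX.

Antiderivative: F(s) = 8 s^{8} + 80 s^{7} + 320 s^{6} + 650 s^{5} + \frac{2825 s^{4}}{4} + \frac{1625 s^{3}}{4} + 125 s^{2} + \frac{625 s}{32}; value = \frac{2535}{16}

f matches the chain-rule pattern g'(h)*h' with inner function h(s) = - 2 s^{2} - 5 s - \frac{5}{4}; substituting u = h(s) collapses the integral.
F(s) = 8 s^{8} + 80 s^{7} + 320 s^{6} + 650 s^{5} + \frac{2825 s^{4}}{4} + \frac{1625 s^{3}}{4} + 125 s^{2} + \frac{625 s}{32} is an antiderivative of f.
Check: d/ds[8 s^{8} + 80 s^{7} + 320 s^{6} + 650 s^{5} + \frac{2825 s^{4}}{4} + \frac{1625 s^{3}}{4} + 125 s^{2} + \frac{625 s}{32}] = 64 s^{7} + 560 s^{6} + 1920 s^{5} + 3250 s^{4} + 2825 s^{3} + \frac{4875 s^{2}}{4} + 250 s + \frac{625}{32}, which equals f(s).
F(1/2) = \frac{5181}{32}; F(-3/2) = \frac{111}{32}.
Integral = F(1/2) - F(-3/2) = \frac{2535}{16}.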